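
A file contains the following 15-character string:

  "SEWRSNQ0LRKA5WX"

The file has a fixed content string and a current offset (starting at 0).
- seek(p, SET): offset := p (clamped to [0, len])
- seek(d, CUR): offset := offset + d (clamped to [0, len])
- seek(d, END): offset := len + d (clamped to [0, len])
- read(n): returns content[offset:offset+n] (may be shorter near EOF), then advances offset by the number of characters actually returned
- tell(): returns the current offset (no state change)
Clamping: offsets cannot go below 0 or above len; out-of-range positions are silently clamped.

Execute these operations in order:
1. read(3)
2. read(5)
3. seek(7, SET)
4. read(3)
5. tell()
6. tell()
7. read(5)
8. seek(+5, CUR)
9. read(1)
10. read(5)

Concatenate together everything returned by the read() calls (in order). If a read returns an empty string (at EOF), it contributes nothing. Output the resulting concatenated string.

After 1 (read(3)): returned 'SEW', offset=3
After 2 (read(5)): returned 'RSNQ0', offset=8
After 3 (seek(7, SET)): offset=7
After 4 (read(3)): returned '0LR', offset=10
After 5 (tell()): offset=10
After 6 (tell()): offset=10
After 7 (read(5)): returned 'KA5WX', offset=15
After 8 (seek(+5, CUR)): offset=15
After 9 (read(1)): returned '', offset=15
After 10 (read(5)): returned '', offset=15

Answer: SEWRSNQ00LRKA5WX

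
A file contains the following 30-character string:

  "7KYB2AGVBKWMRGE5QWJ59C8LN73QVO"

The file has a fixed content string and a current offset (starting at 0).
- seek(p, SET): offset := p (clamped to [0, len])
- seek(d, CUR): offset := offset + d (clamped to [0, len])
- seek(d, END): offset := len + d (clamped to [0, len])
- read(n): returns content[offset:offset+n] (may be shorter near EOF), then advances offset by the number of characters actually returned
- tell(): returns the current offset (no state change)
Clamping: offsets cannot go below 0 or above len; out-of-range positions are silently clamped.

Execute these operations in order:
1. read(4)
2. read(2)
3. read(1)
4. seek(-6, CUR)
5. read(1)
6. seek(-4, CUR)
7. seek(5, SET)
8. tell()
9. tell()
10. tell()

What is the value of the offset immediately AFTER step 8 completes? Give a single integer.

After 1 (read(4)): returned '7KYB', offset=4
After 2 (read(2)): returned '2A', offset=6
After 3 (read(1)): returned 'G', offset=7
After 4 (seek(-6, CUR)): offset=1
After 5 (read(1)): returned 'K', offset=2
After 6 (seek(-4, CUR)): offset=0
After 7 (seek(5, SET)): offset=5
After 8 (tell()): offset=5

Answer: 5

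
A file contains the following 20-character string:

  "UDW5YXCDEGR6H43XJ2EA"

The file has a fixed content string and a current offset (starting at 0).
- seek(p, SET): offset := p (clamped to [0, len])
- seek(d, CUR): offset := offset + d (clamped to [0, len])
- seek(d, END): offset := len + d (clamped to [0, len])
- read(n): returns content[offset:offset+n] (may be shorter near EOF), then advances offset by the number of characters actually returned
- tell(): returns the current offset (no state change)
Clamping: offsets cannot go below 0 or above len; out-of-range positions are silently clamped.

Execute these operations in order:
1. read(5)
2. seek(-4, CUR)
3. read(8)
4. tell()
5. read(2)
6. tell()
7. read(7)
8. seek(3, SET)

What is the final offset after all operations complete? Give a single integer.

After 1 (read(5)): returned 'UDW5Y', offset=5
After 2 (seek(-4, CUR)): offset=1
After 3 (read(8)): returned 'DW5YXCDE', offset=9
After 4 (tell()): offset=9
After 5 (read(2)): returned 'GR', offset=11
After 6 (tell()): offset=11
After 7 (read(7)): returned '6H43XJ2', offset=18
After 8 (seek(3, SET)): offset=3

Answer: 3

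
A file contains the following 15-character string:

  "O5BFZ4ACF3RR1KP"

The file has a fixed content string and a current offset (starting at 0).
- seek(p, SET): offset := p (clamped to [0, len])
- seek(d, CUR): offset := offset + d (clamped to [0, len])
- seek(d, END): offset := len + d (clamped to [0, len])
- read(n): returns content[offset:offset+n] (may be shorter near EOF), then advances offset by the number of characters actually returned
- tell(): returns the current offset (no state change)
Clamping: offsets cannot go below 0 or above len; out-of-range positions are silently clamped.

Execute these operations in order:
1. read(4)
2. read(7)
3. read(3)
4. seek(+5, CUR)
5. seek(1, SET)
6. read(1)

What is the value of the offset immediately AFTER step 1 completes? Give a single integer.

After 1 (read(4)): returned 'O5BF', offset=4

Answer: 4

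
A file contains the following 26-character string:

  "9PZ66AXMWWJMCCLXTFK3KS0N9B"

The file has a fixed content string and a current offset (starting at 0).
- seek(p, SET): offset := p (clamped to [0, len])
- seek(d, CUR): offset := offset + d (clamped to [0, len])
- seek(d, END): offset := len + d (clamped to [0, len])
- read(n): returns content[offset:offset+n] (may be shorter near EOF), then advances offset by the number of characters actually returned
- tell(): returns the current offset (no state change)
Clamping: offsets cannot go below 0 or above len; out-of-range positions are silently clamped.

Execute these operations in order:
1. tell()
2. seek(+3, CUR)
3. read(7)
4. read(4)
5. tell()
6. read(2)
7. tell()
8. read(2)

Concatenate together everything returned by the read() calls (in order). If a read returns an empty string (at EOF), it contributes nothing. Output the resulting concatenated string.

Answer: 66AXMWWJMCCLXTF

Derivation:
After 1 (tell()): offset=0
After 2 (seek(+3, CUR)): offset=3
After 3 (read(7)): returned '66AXMWW', offset=10
After 4 (read(4)): returned 'JMCC', offset=14
After 5 (tell()): offset=14
After 6 (read(2)): returned 'LX', offset=16
After 7 (tell()): offset=16
After 8 (read(2)): returned 'TF', offset=18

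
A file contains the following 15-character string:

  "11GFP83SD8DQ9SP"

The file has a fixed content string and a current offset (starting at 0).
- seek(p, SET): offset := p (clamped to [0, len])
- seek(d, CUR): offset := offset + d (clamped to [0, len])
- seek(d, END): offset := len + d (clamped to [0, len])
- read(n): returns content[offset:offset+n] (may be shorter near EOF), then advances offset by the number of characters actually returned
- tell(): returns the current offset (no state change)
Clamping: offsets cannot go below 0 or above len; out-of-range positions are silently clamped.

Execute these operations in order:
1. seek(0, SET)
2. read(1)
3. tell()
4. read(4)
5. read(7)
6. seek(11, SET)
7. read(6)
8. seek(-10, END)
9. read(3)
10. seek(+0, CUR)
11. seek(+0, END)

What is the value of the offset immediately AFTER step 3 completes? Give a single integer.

Answer: 1

Derivation:
After 1 (seek(0, SET)): offset=0
After 2 (read(1)): returned '1', offset=1
After 3 (tell()): offset=1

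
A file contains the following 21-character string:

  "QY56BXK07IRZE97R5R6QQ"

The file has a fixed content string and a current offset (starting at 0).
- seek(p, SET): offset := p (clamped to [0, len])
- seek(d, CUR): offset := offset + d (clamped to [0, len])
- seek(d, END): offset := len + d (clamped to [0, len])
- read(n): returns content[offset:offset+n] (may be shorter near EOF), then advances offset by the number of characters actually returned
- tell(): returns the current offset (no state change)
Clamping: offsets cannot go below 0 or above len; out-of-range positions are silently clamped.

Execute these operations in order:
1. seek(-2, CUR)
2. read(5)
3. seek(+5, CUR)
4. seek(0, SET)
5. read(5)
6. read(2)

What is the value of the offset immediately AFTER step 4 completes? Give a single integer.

After 1 (seek(-2, CUR)): offset=0
After 2 (read(5)): returned 'QY56B', offset=5
After 3 (seek(+5, CUR)): offset=10
After 4 (seek(0, SET)): offset=0

Answer: 0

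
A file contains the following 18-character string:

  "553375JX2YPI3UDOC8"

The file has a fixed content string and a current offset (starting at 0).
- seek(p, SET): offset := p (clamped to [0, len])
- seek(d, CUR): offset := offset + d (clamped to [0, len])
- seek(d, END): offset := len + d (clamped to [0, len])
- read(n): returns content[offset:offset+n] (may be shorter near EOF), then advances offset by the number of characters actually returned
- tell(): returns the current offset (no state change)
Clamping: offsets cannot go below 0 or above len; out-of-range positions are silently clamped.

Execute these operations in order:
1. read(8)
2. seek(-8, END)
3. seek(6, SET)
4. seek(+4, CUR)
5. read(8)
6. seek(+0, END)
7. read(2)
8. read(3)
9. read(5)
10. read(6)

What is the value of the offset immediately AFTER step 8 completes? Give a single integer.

After 1 (read(8)): returned '553375JX', offset=8
After 2 (seek(-8, END)): offset=10
After 3 (seek(6, SET)): offset=6
After 4 (seek(+4, CUR)): offset=10
After 5 (read(8)): returned 'PI3UDOC8', offset=18
After 6 (seek(+0, END)): offset=18
After 7 (read(2)): returned '', offset=18
After 8 (read(3)): returned '', offset=18

Answer: 18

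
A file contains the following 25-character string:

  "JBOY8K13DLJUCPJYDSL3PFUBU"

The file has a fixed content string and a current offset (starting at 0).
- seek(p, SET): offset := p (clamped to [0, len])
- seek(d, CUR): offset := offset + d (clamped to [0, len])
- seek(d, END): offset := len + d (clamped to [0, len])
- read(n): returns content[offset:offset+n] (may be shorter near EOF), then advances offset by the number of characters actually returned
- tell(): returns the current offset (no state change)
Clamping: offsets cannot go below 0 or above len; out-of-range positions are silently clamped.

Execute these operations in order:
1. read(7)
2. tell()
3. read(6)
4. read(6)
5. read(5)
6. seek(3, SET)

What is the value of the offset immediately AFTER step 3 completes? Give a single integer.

Answer: 13

Derivation:
After 1 (read(7)): returned 'JBOY8K1', offset=7
After 2 (tell()): offset=7
After 3 (read(6)): returned '3DLJUC', offset=13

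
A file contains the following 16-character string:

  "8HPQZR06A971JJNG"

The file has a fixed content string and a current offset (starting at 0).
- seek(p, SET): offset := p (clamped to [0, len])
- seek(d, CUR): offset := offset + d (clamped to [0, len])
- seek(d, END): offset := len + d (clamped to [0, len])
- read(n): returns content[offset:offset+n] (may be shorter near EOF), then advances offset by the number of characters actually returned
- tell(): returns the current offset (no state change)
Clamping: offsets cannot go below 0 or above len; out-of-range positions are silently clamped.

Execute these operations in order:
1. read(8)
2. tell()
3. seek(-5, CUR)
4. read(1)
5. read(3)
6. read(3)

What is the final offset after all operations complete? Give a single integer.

Answer: 10

Derivation:
After 1 (read(8)): returned '8HPQZR06', offset=8
After 2 (tell()): offset=8
After 3 (seek(-5, CUR)): offset=3
After 4 (read(1)): returned 'Q', offset=4
After 5 (read(3)): returned 'ZR0', offset=7
After 6 (read(3)): returned '6A9', offset=10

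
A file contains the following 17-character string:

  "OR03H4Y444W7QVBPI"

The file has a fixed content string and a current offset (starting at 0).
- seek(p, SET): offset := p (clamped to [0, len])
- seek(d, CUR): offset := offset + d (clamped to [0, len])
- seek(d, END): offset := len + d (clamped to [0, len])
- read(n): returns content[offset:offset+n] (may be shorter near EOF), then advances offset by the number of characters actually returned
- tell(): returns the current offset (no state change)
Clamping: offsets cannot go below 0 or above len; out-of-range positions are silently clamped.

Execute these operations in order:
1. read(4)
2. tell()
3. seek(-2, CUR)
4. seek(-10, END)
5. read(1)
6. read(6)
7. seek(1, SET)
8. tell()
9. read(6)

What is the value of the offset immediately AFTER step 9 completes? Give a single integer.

Answer: 7

Derivation:
After 1 (read(4)): returned 'OR03', offset=4
After 2 (tell()): offset=4
After 3 (seek(-2, CUR)): offset=2
After 4 (seek(-10, END)): offset=7
After 5 (read(1)): returned '4', offset=8
After 6 (read(6)): returned '44W7QV', offset=14
After 7 (seek(1, SET)): offset=1
After 8 (tell()): offset=1
After 9 (read(6)): returned 'R03H4Y', offset=7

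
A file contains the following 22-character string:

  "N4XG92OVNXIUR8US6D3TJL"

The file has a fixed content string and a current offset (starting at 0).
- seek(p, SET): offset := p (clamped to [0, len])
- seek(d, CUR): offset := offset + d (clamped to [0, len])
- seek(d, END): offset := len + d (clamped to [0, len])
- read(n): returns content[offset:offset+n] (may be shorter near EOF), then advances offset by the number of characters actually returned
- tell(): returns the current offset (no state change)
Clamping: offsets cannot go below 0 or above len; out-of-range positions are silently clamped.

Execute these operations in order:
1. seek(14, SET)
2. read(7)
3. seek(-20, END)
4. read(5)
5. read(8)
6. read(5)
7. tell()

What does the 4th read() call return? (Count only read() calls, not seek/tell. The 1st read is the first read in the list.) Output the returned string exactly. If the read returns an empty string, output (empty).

Answer: S6D3T

Derivation:
After 1 (seek(14, SET)): offset=14
After 2 (read(7)): returned 'US6D3TJ', offset=21
After 3 (seek(-20, END)): offset=2
After 4 (read(5)): returned 'XG92O', offset=7
After 5 (read(8)): returned 'VNXIUR8U', offset=15
After 6 (read(5)): returned 'S6D3T', offset=20
After 7 (tell()): offset=20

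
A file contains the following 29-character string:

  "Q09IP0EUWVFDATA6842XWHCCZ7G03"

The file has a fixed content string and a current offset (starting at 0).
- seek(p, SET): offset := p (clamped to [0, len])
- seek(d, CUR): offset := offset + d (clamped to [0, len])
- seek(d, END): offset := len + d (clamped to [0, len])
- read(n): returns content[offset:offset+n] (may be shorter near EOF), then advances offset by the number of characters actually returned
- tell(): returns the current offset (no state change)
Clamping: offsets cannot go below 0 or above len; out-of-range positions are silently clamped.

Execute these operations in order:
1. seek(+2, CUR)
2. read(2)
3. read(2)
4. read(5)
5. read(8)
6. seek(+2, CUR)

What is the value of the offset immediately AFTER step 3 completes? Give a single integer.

After 1 (seek(+2, CUR)): offset=2
After 2 (read(2)): returned '9I', offset=4
After 3 (read(2)): returned 'P0', offset=6

Answer: 6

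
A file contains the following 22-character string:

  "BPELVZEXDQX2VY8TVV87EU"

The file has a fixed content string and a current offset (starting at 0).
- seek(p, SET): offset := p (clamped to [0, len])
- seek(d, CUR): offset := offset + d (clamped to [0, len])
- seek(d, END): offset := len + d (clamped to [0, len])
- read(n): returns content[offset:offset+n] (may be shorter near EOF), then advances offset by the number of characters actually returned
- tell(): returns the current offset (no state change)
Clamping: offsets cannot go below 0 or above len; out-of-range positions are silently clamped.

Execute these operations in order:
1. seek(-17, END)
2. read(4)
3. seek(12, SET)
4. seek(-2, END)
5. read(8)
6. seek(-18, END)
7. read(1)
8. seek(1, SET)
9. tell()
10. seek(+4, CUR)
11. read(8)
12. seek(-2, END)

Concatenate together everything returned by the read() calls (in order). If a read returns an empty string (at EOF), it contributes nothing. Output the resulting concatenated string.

After 1 (seek(-17, END)): offset=5
After 2 (read(4)): returned 'ZEXD', offset=9
After 3 (seek(12, SET)): offset=12
After 4 (seek(-2, END)): offset=20
After 5 (read(8)): returned 'EU', offset=22
After 6 (seek(-18, END)): offset=4
After 7 (read(1)): returned 'V', offset=5
After 8 (seek(1, SET)): offset=1
After 9 (tell()): offset=1
After 10 (seek(+4, CUR)): offset=5
After 11 (read(8)): returned 'ZEXDQX2V', offset=13
After 12 (seek(-2, END)): offset=20

Answer: ZEXDEUVZEXDQX2V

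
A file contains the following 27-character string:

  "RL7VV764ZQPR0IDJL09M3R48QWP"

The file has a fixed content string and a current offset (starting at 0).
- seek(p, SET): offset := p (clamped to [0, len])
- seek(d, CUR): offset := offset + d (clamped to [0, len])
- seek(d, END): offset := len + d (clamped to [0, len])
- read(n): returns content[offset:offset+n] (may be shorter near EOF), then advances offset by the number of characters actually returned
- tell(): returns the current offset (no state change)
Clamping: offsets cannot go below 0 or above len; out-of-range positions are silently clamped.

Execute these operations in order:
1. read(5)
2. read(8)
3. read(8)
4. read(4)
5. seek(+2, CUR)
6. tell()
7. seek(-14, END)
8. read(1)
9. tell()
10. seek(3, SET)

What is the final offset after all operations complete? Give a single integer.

Answer: 3

Derivation:
After 1 (read(5)): returned 'RL7VV', offset=5
After 2 (read(8)): returned '764ZQPR0', offset=13
After 3 (read(8)): returned 'IDJL09M3', offset=21
After 4 (read(4)): returned 'R48Q', offset=25
After 5 (seek(+2, CUR)): offset=27
After 6 (tell()): offset=27
After 7 (seek(-14, END)): offset=13
After 8 (read(1)): returned 'I', offset=14
After 9 (tell()): offset=14
After 10 (seek(3, SET)): offset=3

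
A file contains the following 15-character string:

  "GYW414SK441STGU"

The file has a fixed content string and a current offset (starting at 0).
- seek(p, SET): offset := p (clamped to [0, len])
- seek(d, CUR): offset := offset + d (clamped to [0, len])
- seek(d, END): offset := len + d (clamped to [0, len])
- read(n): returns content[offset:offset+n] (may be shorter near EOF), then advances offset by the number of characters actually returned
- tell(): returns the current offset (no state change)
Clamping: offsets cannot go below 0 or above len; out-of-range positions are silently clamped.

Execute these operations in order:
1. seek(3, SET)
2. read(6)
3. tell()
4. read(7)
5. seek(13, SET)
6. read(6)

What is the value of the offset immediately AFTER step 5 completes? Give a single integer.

After 1 (seek(3, SET)): offset=3
After 2 (read(6)): returned '414SK4', offset=9
After 3 (tell()): offset=9
After 4 (read(7)): returned '41STGU', offset=15
After 5 (seek(13, SET)): offset=13

Answer: 13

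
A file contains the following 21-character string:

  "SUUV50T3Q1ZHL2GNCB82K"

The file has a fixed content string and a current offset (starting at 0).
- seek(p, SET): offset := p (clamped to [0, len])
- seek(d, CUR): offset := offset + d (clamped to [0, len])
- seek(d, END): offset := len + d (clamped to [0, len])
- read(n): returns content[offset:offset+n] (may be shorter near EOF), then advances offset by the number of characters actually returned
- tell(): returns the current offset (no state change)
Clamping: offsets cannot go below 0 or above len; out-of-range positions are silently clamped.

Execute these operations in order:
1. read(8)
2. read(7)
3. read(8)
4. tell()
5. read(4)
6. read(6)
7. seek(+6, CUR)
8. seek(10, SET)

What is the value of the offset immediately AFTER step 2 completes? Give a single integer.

Answer: 15

Derivation:
After 1 (read(8)): returned 'SUUV50T3', offset=8
After 2 (read(7)): returned 'Q1ZHL2G', offset=15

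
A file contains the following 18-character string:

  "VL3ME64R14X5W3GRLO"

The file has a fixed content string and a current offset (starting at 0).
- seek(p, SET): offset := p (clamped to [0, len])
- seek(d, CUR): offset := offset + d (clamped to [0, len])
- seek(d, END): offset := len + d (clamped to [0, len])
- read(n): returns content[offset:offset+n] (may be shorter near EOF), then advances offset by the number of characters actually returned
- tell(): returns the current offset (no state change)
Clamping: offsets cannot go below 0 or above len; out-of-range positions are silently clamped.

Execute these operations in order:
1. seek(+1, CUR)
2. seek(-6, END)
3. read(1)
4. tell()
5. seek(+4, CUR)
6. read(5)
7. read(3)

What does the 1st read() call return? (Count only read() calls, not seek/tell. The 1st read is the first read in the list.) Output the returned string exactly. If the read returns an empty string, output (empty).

Answer: W

Derivation:
After 1 (seek(+1, CUR)): offset=1
After 2 (seek(-6, END)): offset=12
After 3 (read(1)): returned 'W', offset=13
After 4 (tell()): offset=13
After 5 (seek(+4, CUR)): offset=17
After 6 (read(5)): returned 'O', offset=18
After 7 (read(3)): returned '', offset=18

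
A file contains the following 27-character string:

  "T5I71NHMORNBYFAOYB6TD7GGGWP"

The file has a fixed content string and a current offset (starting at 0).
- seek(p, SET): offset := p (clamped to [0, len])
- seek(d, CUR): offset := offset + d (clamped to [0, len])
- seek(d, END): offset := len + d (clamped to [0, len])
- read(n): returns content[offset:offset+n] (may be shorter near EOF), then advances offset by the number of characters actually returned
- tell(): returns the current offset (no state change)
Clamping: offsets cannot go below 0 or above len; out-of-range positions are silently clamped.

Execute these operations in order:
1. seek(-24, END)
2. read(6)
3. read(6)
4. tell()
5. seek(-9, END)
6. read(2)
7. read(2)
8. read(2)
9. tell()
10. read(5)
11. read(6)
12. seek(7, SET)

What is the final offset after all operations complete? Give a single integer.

Answer: 7

Derivation:
After 1 (seek(-24, END)): offset=3
After 2 (read(6)): returned '71NHMO', offset=9
After 3 (read(6)): returned 'RNBYFA', offset=15
After 4 (tell()): offset=15
After 5 (seek(-9, END)): offset=18
After 6 (read(2)): returned '6T', offset=20
After 7 (read(2)): returned 'D7', offset=22
After 8 (read(2)): returned 'GG', offset=24
After 9 (tell()): offset=24
After 10 (read(5)): returned 'GWP', offset=27
After 11 (read(6)): returned '', offset=27
After 12 (seek(7, SET)): offset=7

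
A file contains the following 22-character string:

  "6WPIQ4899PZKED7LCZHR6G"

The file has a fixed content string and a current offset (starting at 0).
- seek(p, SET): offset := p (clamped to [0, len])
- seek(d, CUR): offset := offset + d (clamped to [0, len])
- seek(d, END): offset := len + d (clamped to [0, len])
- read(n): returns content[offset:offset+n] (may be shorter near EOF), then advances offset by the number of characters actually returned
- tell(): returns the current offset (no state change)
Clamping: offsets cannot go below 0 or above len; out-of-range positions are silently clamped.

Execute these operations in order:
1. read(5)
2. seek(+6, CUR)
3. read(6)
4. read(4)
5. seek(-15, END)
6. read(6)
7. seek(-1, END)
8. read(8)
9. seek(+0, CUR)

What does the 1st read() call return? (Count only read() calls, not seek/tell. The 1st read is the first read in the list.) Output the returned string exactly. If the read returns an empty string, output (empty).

After 1 (read(5)): returned '6WPIQ', offset=5
After 2 (seek(+6, CUR)): offset=11
After 3 (read(6)): returned 'KED7LC', offset=17
After 4 (read(4)): returned 'ZHR6', offset=21
After 5 (seek(-15, END)): offset=7
After 6 (read(6)): returned '99PZKE', offset=13
After 7 (seek(-1, END)): offset=21
After 8 (read(8)): returned 'G', offset=22
After 9 (seek(+0, CUR)): offset=22

Answer: 6WPIQ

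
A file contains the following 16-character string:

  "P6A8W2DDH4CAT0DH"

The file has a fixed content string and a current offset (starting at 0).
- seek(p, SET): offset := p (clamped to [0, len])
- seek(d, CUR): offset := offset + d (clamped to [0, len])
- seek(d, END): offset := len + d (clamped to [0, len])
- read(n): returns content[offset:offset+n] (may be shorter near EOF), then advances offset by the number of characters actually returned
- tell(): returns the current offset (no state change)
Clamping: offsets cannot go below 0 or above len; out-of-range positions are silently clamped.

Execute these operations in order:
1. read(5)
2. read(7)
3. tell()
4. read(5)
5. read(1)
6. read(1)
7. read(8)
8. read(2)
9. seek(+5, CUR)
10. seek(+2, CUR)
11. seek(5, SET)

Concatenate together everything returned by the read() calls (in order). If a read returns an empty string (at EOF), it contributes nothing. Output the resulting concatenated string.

After 1 (read(5)): returned 'P6A8W', offset=5
After 2 (read(7)): returned '2DDH4CA', offset=12
After 3 (tell()): offset=12
After 4 (read(5)): returned 'T0DH', offset=16
After 5 (read(1)): returned '', offset=16
After 6 (read(1)): returned '', offset=16
After 7 (read(8)): returned '', offset=16
After 8 (read(2)): returned '', offset=16
After 9 (seek(+5, CUR)): offset=16
After 10 (seek(+2, CUR)): offset=16
After 11 (seek(5, SET)): offset=5

Answer: P6A8W2DDH4CAT0DH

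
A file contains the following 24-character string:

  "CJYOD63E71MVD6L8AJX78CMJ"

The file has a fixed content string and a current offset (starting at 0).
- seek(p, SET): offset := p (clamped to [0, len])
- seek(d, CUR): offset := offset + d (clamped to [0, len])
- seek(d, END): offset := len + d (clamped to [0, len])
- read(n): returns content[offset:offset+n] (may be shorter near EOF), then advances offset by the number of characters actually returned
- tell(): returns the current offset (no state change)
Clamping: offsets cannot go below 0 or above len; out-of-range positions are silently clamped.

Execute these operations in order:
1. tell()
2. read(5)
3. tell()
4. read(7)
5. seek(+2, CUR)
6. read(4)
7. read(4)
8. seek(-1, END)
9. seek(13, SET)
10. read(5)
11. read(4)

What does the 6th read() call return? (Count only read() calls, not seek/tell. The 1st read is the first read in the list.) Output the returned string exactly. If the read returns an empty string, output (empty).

After 1 (tell()): offset=0
After 2 (read(5)): returned 'CJYOD', offset=5
After 3 (tell()): offset=5
After 4 (read(7)): returned '63E71MV', offset=12
After 5 (seek(+2, CUR)): offset=14
After 6 (read(4)): returned 'L8AJ', offset=18
After 7 (read(4)): returned 'X78C', offset=22
After 8 (seek(-1, END)): offset=23
After 9 (seek(13, SET)): offset=13
After 10 (read(5)): returned '6L8AJ', offset=18
After 11 (read(4)): returned 'X78C', offset=22

Answer: X78C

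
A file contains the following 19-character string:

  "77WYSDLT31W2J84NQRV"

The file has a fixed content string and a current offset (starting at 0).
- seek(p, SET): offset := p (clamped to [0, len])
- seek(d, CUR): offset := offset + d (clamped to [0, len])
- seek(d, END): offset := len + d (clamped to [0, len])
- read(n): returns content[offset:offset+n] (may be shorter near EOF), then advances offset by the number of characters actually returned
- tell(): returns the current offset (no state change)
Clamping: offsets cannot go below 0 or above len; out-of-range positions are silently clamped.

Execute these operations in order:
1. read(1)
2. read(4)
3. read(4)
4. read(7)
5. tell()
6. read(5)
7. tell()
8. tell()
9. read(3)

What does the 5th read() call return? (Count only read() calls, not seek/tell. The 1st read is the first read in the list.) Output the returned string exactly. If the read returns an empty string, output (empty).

Answer: QRV

Derivation:
After 1 (read(1)): returned '7', offset=1
After 2 (read(4)): returned '7WYS', offset=5
After 3 (read(4)): returned 'DLT3', offset=9
After 4 (read(7)): returned '1W2J84N', offset=16
After 5 (tell()): offset=16
After 6 (read(5)): returned 'QRV', offset=19
After 7 (tell()): offset=19
After 8 (tell()): offset=19
After 9 (read(3)): returned '', offset=19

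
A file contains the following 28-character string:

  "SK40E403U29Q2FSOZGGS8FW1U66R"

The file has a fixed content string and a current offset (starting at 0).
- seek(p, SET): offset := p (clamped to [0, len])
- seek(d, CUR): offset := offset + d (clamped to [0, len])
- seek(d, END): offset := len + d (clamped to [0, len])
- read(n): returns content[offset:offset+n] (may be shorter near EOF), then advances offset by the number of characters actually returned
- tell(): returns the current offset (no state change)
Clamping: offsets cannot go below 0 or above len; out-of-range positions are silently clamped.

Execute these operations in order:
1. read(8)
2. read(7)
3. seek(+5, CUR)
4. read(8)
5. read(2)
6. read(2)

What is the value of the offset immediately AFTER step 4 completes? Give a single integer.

Answer: 28

Derivation:
After 1 (read(8)): returned 'SK40E403', offset=8
After 2 (read(7)): returned 'U29Q2FS', offset=15
After 3 (seek(+5, CUR)): offset=20
After 4 (read(8)): returned '8FW1U66R', offset=28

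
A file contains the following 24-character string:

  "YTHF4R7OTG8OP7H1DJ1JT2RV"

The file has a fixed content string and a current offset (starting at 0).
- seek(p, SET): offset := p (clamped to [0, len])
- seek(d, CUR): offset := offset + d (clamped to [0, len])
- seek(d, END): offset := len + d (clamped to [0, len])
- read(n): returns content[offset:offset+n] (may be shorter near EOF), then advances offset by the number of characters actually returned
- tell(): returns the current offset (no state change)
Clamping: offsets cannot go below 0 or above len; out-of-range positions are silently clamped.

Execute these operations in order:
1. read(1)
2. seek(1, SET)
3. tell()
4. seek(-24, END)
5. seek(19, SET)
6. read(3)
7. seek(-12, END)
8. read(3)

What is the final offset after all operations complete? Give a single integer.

After 1 (read(1)): returned 'Y', offset=1
After 2 (seek(1, SET)): offset=1
After 3 (tell()): offset=1
After 4 (seek(-24, END)): offset=0
After 5 (seek(19, SET)): offset=19
After 6 (read(3)): returned 'JT2', offset=22
After 7 (seek(-12, END)): offset=12
After 8 (read(3)): returned 'P7H', offset=15

Answer: 15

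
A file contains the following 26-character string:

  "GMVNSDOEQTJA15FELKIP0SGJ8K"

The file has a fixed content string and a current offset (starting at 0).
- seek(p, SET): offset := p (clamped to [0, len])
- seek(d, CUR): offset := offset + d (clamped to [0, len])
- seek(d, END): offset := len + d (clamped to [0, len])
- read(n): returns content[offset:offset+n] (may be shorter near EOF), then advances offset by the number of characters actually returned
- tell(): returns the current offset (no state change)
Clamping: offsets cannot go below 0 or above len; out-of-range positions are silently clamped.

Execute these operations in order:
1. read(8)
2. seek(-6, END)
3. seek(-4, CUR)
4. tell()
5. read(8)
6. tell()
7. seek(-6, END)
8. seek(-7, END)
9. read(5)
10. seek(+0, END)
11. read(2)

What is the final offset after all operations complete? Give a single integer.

After 1 (read(8)): returned 'GMVNSDOE', offset=8
After 2 (seek(-6, END)): offset=20
After 3 (seek(-4, CUR)): offset=16
After 4 (tell()): offset=16
After 5 (read(8)): returned 'LKIP0SGJ', offset=24
After 6 (tell()): offset=24
After 7 (seek(-6, END)): offset=20
After 8 (seek(-7, END)): offset=19
After 9 (read(5)): returned 'P0SGJ', offset=24
After 10 (seek(+0, END)): offset=26
After 11 (read(2)): returned '', offset=26

Answer: 26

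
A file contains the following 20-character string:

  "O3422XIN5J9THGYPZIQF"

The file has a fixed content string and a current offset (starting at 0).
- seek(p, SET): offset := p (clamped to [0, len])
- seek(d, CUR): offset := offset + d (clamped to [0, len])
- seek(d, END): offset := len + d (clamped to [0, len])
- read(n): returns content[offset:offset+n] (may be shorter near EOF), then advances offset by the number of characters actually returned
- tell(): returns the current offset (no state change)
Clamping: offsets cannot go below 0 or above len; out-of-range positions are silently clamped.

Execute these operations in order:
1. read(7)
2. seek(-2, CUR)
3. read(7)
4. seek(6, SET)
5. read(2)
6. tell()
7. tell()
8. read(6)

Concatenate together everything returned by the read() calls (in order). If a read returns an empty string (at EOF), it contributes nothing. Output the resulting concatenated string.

After 1 (read(7)): returned 'O3422XI', offset=7
After 2 (seek(-2, CUR)): offset=5
After 3 (read(7)): returned 'XIN5J9T', offset=12
After 4 (seek(6, SET)): offset=6
After 5 (read(2)): returned 'IN', offset=8
After 6 (tell()): offset=8
After 7 (tell()): offset=8
After 8 (read(6)): returned '5J9THG', offset=14

Answer: O3422XIXIN5J9TIN5J9THG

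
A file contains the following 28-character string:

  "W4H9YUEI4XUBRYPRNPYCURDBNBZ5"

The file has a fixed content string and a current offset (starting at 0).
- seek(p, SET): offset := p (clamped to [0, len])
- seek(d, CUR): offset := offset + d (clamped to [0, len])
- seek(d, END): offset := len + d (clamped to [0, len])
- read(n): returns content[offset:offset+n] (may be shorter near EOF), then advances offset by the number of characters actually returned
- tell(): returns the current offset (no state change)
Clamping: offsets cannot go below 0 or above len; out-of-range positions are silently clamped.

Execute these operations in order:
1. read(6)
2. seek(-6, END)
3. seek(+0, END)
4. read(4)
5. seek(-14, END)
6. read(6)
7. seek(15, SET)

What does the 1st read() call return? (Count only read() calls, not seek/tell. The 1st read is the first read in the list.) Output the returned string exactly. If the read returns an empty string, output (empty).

Answer: W4H9YU

Derivation:
After 1 (read(6)): returned 'W4H9YU', offset=6
After 2 (seek(-6, END)): offset=22
After 3 (seek(+0, END)): offset=28
After 4 (read(4)): returned '', offset=28
After 5 (seek(-14, END)): offset=14
After 6 (read(6)): returned 'PRNPYC', offset=20
After 7 (seek(15, SET)): offset=15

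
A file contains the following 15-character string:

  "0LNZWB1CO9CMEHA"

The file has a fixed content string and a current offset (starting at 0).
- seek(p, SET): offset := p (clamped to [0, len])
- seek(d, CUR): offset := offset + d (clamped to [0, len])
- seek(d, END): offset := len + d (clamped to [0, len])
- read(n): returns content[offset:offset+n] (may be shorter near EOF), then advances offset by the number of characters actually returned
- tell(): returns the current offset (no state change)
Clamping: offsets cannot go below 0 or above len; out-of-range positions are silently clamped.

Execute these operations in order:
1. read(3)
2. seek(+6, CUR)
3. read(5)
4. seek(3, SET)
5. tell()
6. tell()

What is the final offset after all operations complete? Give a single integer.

After 1 (read(3)): returned '0LN', offset=3
After 2 (seek(+6, CUR)): offset=9
After 3 (read(5)): returned '9CMEH', offset=14
After 4 (seek(3, SET)): offset=3
After 5 (tell()): offset=3
After 6 (tell()): offset=3

Answer: 3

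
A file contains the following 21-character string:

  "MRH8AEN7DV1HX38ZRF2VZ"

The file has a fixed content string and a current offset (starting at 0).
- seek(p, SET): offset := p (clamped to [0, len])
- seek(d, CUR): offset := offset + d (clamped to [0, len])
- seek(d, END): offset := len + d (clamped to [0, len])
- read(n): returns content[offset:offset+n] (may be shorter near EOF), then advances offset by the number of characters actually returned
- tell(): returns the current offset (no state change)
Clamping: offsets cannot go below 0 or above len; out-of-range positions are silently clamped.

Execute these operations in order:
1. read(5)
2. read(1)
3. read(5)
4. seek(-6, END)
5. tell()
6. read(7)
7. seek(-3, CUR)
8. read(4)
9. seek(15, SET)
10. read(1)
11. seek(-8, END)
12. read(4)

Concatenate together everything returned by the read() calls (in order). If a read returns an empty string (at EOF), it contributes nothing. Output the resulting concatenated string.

Answer: MRH8AEN7DV1ZRF2VZ2VZZ38ZR

Derivation:
After 1 (read(5)): returned 'MRH8A', offset=5
After 2 (read(1)): returned 'E', offset=6
After 3 (read(5)): returned 'N7DV1', offset=11
After 4 (seek(-6, END)): offset=15
After 5 (tell()): offset=15
After 6 (read(7)): returned 'ZRF2VZ', offset=21
After 7 (seek(-3, CUR)): offset=18
After 8 (read(4)): returned '2VZ', offset=21
After 9 (seek(15, SET)): offset=15
After 10 (read(1)): returned 'Z', offset=16
After 11 (seek(-8, END)): offset=13
After 12 (read(4)): returned '38ZR', offset=17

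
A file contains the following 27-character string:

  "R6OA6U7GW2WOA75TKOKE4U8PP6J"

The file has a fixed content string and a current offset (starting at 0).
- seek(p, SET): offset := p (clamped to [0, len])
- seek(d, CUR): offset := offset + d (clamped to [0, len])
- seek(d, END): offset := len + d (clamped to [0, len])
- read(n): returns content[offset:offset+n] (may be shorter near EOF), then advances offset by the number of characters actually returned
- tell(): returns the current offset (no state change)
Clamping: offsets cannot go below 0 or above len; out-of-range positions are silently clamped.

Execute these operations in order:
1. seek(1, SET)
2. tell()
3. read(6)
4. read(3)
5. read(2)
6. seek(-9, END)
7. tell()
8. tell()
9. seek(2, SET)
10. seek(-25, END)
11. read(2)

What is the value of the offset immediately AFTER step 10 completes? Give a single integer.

After 1 (seek(1, SET)): offset=1
After 2 (tell()): offset=1
After 3 (read(6)): returned '6OA6U7', offset=7
After 4 (read(3)): returned 'GW2', offset=10
After 5 (read(2)): returned 'WO', offset=12
After 6 (seek(-9, END)): offset=18
After 7 (tell()): offset=18
After 8 (tell()): offset=18
After 9 (seek(2, SET)): offset=2
After 10 (seek(-25, END)): offset=2

Answer: 2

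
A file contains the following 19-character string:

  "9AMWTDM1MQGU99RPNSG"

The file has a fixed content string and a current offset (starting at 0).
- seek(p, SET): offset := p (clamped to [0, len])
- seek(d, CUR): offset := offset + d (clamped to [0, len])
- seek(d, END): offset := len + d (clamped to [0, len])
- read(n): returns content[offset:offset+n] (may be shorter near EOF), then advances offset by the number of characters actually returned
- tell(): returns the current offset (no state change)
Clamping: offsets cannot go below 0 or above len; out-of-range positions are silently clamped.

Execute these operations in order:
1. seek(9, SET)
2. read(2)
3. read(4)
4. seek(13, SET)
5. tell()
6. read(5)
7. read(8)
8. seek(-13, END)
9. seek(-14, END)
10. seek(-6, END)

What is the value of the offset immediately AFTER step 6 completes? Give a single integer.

After 1 (seek(9, SET)): offset=9
After 2 (read(2)): returned 'QG', offset=11
After 3 (read(4)): returned 'U99R', offset=15
After 4 (seek(13, SET)): offset=13
After 5 (tell()): offset=13
After 6 (read(5)): returned '9RPNS', offset=18

Answer: 18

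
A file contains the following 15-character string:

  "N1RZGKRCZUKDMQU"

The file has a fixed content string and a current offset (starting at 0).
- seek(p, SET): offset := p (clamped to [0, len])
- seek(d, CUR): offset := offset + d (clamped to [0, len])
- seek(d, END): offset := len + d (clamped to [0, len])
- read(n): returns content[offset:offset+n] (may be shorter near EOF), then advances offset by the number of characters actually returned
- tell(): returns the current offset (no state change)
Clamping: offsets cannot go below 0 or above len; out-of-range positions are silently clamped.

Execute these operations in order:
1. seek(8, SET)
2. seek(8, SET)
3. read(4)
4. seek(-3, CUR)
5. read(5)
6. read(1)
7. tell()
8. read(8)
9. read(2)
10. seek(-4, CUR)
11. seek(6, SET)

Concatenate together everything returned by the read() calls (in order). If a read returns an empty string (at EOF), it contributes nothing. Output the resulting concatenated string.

Answer: ZUKDUKDMQU

Derivation:
After 1 (seek(8, SET)): offset=8
After 2 (seek(8, SET)): offset=8
After 3 (read(4)): returned 'ZUKD', offset=12
After 4 (seek(-3, CUR)): offset=9
After 5 (read(5)): returned 'UKDMQ', offset=14
After 6 (read(1)): returned 'U', offset=15
After 7 (tell()): offset=15
After 8 (read(8)): returned '', offset=15
After 9 (read(2)): returned '', offset=15
After 10 (seek(-4, CUR)): offset=11
After 11 (seek(6, SET)): offset=6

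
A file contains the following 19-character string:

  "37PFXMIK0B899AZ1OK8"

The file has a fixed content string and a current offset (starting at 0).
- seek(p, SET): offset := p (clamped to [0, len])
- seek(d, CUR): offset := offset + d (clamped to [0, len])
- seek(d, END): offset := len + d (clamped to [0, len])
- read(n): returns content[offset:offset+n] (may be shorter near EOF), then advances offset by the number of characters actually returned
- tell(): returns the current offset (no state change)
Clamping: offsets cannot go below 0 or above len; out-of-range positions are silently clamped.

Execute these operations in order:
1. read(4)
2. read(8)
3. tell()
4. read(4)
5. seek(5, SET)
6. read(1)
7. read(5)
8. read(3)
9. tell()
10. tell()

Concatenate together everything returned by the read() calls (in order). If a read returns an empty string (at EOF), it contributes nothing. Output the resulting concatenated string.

After 1 (read(4)): returned '37PF', offset=4
After 2 (read(8)): returned 'XMIK0B89', offset=12
After 3 (tell()): offset=12
After 4 (read(4)): returned '9AZ1', offset=16
After 5 (seek(5, SET)): offset=5
After 6 (read(1)): returned 'M', offset=6
After 7 (read(5)): returned 'IK0B8', offset=11
After 8 (read(3)): returned '99A', offset=14
After 9 (tell()): offset=14
After 10 (tell()): offset=14

Answer: 37PFXMIK0B899AZ1MIK0B899A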